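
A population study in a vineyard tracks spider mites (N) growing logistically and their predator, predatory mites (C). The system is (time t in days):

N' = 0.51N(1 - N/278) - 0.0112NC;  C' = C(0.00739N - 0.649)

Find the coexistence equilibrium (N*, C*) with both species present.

N* ≈ 87.8, C* ≈ 31.2

From dC/dt = 0 with C > 0: 0.00739N* = 0.649, so N* = 87.8.
Substitute into dN/dt = 0: 0.51(1 - 87.8/278) = 0.0112C*.
The bracket is 0.684, giving C* = 0.349/0.0112 = 31.2.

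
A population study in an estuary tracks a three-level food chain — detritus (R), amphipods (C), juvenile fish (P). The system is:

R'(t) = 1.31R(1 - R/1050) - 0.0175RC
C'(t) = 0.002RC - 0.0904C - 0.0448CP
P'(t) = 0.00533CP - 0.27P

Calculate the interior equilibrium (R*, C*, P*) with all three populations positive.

From dP/dt = 0: 0.00533C* = 0.27, so C* = 50.7.
From dR/dt = 0: 1.31(1 - R*/1050) = 0.0175·50.7, giving R* = 1050·(1 - 0.677) = 339.
From dC/dt = 0: 0.002·339 - 0.0904 = 0.0448P*, so P* = 0.589/0.0448 = 13.1.

R* ≈ 339, C* ≈ 50.7, P* ≈ 13.1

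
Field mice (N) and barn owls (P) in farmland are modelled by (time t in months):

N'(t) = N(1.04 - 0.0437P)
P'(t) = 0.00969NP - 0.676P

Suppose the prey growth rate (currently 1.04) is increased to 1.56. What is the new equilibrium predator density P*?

P* ≈ 35.7

At the interior fixed point, setting dN/dt = 0 with N > 0 fixes P* = (prey growth rate)/(NP coefficient) — independent of the other coefficients.
With the change, P* = 1.56/0.0437 = 35.7; it rises from 23.8.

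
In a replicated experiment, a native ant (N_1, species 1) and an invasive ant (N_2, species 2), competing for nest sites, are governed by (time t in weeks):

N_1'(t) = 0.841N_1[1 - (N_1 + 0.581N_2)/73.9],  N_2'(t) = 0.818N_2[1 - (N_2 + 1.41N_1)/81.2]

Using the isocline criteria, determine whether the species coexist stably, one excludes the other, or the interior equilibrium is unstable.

Compare the nullcline intercepts: K1/α12 = 73.9/0.581 = 127 > K2 = 81.2; K2/α21 = 81.2/1.41 = 57.6 < K1 = 73.9.
Since the inequalities point opposite ways, species 1 can invade but species 2 cannot.

species 1 excludes species 2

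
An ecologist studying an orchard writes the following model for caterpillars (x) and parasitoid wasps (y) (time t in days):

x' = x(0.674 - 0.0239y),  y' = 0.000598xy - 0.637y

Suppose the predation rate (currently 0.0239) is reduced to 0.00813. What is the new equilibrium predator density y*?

y* ≈ 82.9

At the interior fixed point, setting dx/dt = 0 with x > 0 fixes y* = (prey growth rate)/(xy coefficient) — independent of the other coefficients.
With the change, y* = 0.674/0.00813 = 82.9; it rises from 28.2.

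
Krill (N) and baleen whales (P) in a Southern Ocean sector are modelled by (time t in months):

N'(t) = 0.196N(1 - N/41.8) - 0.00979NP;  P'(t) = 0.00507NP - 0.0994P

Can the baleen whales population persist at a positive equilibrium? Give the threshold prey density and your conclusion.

Threshold N = 19.6; K > 19.6, so yes, the predator persists.

The predator equation gives dP/dt > 0 only when N > 0.0994/0.00507 = 19.6.
Without the predator, N → K = 41.8. Since 41.8 > 19.6, the predator can invade and persist.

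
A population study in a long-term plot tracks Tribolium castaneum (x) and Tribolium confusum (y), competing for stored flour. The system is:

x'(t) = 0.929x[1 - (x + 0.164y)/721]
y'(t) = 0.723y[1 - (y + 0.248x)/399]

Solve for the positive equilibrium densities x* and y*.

x* ≈ 683, y* ≈ 230

Setting both brackets to zero gives the nullclines x + 0.164y = 721 and 0.248x + y = 399.
Substituting y = 399 - 0.248x into the first: x(1 - 0.164·0.248) = 721 - 0.164·399.
So x* = 656/0.959 = 683, and then y* = 399 - 0.248·683 = 230.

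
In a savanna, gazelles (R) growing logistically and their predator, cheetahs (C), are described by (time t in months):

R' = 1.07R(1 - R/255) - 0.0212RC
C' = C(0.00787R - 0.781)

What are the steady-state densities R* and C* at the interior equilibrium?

R* ≈ 99.2, C* ≈ 30.8

From dC/dt = 0 with C > 0: 0.00787R* = 0.781, so R* = 99.2.
Substitute into dR/dt = 0: 1.07(1 - 99.2/255) = 0.0212C*.
The bracket is 0.611, giving C* = 0.654/0.0212 = 30.8.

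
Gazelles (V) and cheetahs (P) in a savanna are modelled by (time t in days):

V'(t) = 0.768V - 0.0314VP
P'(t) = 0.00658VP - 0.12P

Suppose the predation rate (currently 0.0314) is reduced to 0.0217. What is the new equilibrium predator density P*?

P* ≈ 35.4

At the interior fixed point, setting dV/dt = 0 with V > 0 fixes P* = (prey growth rate)/(VP coefficient) — independent of the other coefficients.
With the change, P* = 0.768/0.0217 = 35.4; it rises from 24.5.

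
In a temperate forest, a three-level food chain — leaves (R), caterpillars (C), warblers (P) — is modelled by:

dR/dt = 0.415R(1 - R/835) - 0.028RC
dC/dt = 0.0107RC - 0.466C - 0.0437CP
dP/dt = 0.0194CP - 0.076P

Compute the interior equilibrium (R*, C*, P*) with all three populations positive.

From dP/dt = 0: 0.0194C* = 0.076, so C* = 3.92.
From dR/dt = 0: 0.415(1 - R*/835) = 0.028·3.92, giving R* = 835·(1 - 0.264) = 614.
From dC/dt = 0: 0.0107·614 - 0.466 = 0.0437P*, so P* = 6.11/0.0437 = 140.

R* ≈ 614, C* ≈ 3.92, P* ≈ 140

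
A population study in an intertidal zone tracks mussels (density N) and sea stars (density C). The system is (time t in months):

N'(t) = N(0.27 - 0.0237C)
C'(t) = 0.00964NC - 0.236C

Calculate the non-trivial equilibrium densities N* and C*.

N* ≈ 24.5, C* ≈ 11.4

Set dC/dt = 0 with C > 0: 0.00964N - 0.236 = 0, so N* = 0.236/0.00964 = 24.5.
Set dN/dt = 0 with N > 0: 0.27 - 0.0237C = 0, so C* = 0.27/0.0237 = 11.4.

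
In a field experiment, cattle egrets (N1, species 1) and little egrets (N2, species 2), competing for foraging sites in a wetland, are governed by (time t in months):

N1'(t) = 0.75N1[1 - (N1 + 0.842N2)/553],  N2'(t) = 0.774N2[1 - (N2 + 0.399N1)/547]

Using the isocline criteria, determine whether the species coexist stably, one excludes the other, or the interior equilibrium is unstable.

Compare the nullcline intercepts: K1/α12 = 553/0.842 = 657 > K2 = 547; K2/α21 = 547/0.399 = 1370 > K1 = 553.
Since both inequalities hold, each species can invade when rare, so the interior equilibrium is stable.

stable coexistence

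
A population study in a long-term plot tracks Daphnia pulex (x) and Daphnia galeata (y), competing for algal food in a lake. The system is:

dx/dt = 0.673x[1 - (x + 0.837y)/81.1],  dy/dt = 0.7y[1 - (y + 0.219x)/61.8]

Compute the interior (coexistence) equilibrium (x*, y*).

Setting both brackets to zero gives the nullclines x + 0.837y = 81.1 and 0.219x + y = 61.8.
Substituting y = 61.8 - 0.219x into the first: x(1 - 0.837·0.219) = 81.1 - 0.837·61.8.
So x* = 29.4/0.817 = 36, and then y* = 61.8 - 0.219·36 = 53.9.

x* ≈ 36, y* ≈ 53.9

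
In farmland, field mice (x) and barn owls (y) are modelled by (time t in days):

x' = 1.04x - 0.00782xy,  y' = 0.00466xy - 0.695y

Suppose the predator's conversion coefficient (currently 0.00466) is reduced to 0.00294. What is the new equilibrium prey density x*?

At the interior fixed point, setting dy/dt = 0 with y > 0 fixes x* = (predator death rate)/(xy coefficient) — independent of the other coefficients.
With the change, x* = 0.695/0.00294 = 236; it rises from 149.

x* ≈ 236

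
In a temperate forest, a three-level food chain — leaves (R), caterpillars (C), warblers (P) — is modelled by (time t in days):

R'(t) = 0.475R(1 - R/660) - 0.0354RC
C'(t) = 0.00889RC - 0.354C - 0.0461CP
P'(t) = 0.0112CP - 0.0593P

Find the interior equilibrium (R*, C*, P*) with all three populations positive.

From dP/dt = 0: 0.0112C* = 0.0593, so C* = 5.29.
From dR/dt = 0: 0.475(1 - R*/660) = 0.0354·5.29, giving R* = 660·(1 - 0.395) = 400.
From dC/dt = 0: 0.00889·400 - 0.354 = 0.0461P*, so P* = 3.2/0.0461 = 69.4.

R* ≈ 400, C* ≈ 5.29, P* ≈ 69.4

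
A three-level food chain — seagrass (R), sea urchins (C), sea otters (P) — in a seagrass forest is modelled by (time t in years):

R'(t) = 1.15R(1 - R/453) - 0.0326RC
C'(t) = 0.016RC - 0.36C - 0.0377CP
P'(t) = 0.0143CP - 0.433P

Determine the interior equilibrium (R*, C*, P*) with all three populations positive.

R* ≈ 64.2, C* ≈ 30.3, P* ≈ 17.7

From dP/dt = 0: 0.0143C* = 0.433, so C* = 30.3.
From dR/dt = 0: 1.15(1 - R*/453) = 0.0326·30.3, giving R* = 453·(1 - 0.858) = 64.2.
From dC/dt = 0: 0.016·64.2 - 0.36 = 0.0377P*, so P* = 0.667/0.0377 = 17.7.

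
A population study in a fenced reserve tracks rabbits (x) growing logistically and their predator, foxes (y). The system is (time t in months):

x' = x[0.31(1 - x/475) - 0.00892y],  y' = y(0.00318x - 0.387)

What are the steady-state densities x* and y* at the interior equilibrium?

From dy/dt = 0 with y > 0: 0.00318x* = 0.387, so x* = 122.
Substitute into dx/dt = 0: 0.31(1 - 122/475) = 0.00892y*.
The bracket is 0.744, giving y* = 0.231/0.00892 = 25.8.

x* ≈ 122, y* ≈ 25.8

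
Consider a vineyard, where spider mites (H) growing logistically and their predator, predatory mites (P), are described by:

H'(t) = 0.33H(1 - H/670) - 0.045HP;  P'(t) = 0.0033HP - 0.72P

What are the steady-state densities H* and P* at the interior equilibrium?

H* ≈ 218, P* ≈ 4.95

From dP/dt = 0 with P > 0: 0.0033H* = 0.72, so H* = 218.
Substitute into dH/dt = 0: 0.33(1 - 218/670) = 0.045P*.
The bracket is 0.674, giving P* = 0.223/0.045 = 4.95.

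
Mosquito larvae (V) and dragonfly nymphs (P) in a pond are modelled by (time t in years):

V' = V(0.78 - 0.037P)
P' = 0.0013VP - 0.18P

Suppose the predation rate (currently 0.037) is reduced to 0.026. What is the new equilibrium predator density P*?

At the interior fixed point, setting dV/dt = 0 with V > 0 fixes P* = (prey growth rate)/(VP coefficient) — independent of the other coefficients.
With the change, P* = 0.78/0.026 = 30; it rises from 21.1.

P* ≈ 30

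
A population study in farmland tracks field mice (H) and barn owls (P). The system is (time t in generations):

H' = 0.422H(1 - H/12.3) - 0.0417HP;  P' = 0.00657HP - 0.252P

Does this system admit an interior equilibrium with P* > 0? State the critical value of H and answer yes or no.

Threshold H = 38.4; K < 38.4, so no, the predator goes extinct.

The predator equation gives dP/dt > 0 only when H > 0.252/0.00657 = 38.4.
Without the predator, H → K = 12.3. Since 12.3 < 38.4, the predator cannot invade.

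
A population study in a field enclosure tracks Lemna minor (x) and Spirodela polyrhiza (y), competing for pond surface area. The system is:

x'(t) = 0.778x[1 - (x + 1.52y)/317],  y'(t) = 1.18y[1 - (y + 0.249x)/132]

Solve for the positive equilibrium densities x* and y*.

Setting both brackets to zero gives the nullclines x + 1.52y = 317 and 0.249x + y = 132.
Substituting y = 132 - 0.249x into the first: x(1 - 1.52·0.249) = 317 - 1.52·132.
So x* = 116/0.622 = 187, and then y* = 132 - 0.249·187 = 85.4.

x* ≈ 187, y* ≈ 85.4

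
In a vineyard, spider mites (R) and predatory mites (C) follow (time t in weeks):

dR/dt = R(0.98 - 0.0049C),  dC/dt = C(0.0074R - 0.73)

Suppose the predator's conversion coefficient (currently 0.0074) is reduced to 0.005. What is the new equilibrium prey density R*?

At the interior fixed point, setting dC/dt = 0 with C > 0 fixes R* = (predator death rate)/(RC coefficient) — independent of the other coefficients.
With the change, R* = 0.73/0.005 = 146; it rises from 98.6.

R* ≈ 146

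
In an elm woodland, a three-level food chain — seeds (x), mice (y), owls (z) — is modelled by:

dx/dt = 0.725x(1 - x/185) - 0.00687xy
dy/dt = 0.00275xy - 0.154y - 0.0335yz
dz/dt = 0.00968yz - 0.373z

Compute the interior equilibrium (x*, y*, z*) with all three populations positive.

x* ≈ 117, y* ≈ 38.5, z* ≈ 5.04

From dz/dt = 0: 0.00968y* = 0.373, so y* = 38.5.
From dx/dt = 0: 0.725(1 - x*/185) = 0.00687·38.5, giving x* = 185·(1 - 0.365) = 117.
From dy/dt = 0: 0.00275·117 - 0.154 = 0.0335z*, so z* = 0.169/0.0335 = 5.04.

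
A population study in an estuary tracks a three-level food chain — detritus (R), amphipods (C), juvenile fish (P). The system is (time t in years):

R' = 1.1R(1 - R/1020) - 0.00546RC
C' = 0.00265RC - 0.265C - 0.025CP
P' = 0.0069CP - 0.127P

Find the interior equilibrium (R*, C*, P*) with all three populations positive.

R* ≈ 927, C* ≈ 18.4, P* ≈ 87.6

From dP/dt = 0: 0.0069C* = 0.127, so C* = 18.4.
From dR/dt = 0: 1.1(1 - R*/1020) = 0.00546·18.4, giving R* = 1020·(1 - 0.0914) = 927.
From dC/dt = 0: 0.00265·927 - 0.265 = 0.025P*, so P* = 2.19/0.025 = 87.6.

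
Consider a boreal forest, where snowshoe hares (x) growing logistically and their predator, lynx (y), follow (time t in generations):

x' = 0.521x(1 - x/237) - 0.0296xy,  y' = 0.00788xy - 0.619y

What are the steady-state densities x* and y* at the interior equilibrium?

x* ≈ 78.6, y* ≈ 11.8

From dy/dt = 0 with y > 0: 0.00788x* = 0.619, so x* = 78.6.
Substitute into dx/dt = 0: 0.521(1 - 78.6/237) = 0.0296y*.
The bracket is 0.669, giving y* = 0.348/0.0296 = 11.8.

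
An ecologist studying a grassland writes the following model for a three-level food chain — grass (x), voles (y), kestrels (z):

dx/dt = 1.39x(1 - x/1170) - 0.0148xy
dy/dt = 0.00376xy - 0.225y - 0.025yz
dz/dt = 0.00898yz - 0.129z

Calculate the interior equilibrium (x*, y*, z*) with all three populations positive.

x* ≈ 991, y* ≈ 14.4, z* ≈ 140

From dz/dt = 0: 0.00898y* = 0.129, so y* = 14.4.
From dx/dt = 0: 1.39(1 - x*/1170) = 0.0148·14.4, giving x* = 1170·(1 - 0.153) = 991.
From dy/dt = 0: 0.00376·991 - 0.225 = 0.025z*, so z* = 3.5/0.025 = 140.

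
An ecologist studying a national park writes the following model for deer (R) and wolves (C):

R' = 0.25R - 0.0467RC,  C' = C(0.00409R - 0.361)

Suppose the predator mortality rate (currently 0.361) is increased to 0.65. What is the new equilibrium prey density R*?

R* ≈ 159

At the interior fixed point, setting dC/dt = 0 with C > 0 fixes R* = (predator death rate)/(RC coefficient) — independent of the other coefficients.
With the change, R* = 0.65/0.00409 = 159; it rises from 88.3.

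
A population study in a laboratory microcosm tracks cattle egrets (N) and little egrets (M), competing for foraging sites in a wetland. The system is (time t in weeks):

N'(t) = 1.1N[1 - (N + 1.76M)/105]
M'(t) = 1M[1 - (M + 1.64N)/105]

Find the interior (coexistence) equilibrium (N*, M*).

Setting both brackets to zero gives the nullclines N + 1.76M = 105 and 1.64N + M = 105.
Substituting M = 105 - 1.64N into the first: N(1 - 1.76·1.64) = 105 - 1.76·105.
So N* = -79.8/-1.89 = 42.3, and then M* = 105 - 1.64·42.3 = 35.6.

N* ≈ 42.3, M* ≈ 35.6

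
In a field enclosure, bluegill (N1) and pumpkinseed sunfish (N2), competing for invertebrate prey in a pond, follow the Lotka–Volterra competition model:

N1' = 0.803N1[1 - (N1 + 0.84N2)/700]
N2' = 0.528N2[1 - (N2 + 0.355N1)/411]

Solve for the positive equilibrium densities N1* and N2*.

Setting both brackets to zero gives the nullclines N1 + 0.84N2 = 700 and 0.355N1 + N2 = 411.
Substituting N2 = 411 - 0.355N1 into the first: N1(1 - 0.84·0.355) = 700 - 0.84·411.
So N1* = 355/0.702 = 506, and then N2* = 411 - 0.355·506 = 232.

N1* ≈ 506, N2* ≈ 232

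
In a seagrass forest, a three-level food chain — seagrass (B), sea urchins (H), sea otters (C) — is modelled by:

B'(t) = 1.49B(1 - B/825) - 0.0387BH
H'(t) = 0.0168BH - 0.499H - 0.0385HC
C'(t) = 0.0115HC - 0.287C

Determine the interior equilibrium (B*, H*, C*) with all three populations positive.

From dC/dt = 0: 0.0115H* = 0.287, so H* = 25.
From dB/dt = 0: 1.49(1 - B*/825) = 0.0387·25, giving B* = 825·(1 - 0.648) = 290.
From dH/dt = 0: 0.0168·290 - 0.499 = 0.0385C*, so C* = 4.38/0.0385 = 114.

B* ≈ 290, H* ≈ 25, C* ≈ 114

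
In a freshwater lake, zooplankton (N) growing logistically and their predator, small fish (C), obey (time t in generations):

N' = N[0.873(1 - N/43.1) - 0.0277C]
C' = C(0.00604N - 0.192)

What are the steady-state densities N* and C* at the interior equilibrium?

N* ≈ 31.8, C* ≈ 8.27

From dC/dt = 0 with C > 0: 0.00604N* = 0.192, so N* = 31.8.
Substitute into dN/dt = 0: 0.873(1 - 31.8/43.1) = 0.0277C*.
The bracket is 0.262, giving C* = 0.229/0.0277 = 8.27.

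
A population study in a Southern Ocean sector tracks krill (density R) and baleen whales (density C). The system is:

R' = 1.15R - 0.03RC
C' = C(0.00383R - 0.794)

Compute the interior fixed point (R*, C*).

R* ≈ 207, C* ≈ 38.3

Set dC/dt = 0 with C > 0: 0.00383R - 0.794 = 0, so R* = 0.794/0.00383 = 207.
Set dR/dt = 0 with R > 0: 1.15 - 0.03C = 0, so C* = 1.15/0.03 = 38.3.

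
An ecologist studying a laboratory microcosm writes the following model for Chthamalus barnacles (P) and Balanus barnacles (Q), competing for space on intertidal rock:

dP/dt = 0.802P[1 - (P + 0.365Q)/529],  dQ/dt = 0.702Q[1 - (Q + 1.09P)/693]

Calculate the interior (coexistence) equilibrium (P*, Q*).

Setting both brackets to zero gives the nullclines P + 0.365Q = 529 and 1.09P + Q = 693.
Substituting Q = 693 - 1.09P into the first: P(1 - 0.365·1.09) = 529 - 0.365·693.
So P* = 276/0.602 = 458, and then Q* = 693 - 1.09·458 = 193.

P* ≈ 458, Q* ≈ 193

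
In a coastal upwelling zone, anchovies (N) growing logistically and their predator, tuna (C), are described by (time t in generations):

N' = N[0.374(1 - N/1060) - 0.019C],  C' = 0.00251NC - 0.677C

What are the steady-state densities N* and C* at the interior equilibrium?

From dC/dt = 0 with C > 0: 0.00251N* = 0.677, so N* = 270.
Substitute into dN/dt = 0: 0.374(1 - 270/1060) = 0.019C*.
The bracket is 0.746, giving C* = 0.279/0.019 = 14.7.

N* ≈ 270, C* ≈ 14.7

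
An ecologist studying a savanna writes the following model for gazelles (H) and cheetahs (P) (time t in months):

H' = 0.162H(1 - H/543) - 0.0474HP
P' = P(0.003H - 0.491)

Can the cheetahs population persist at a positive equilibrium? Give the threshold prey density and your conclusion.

Threshold H = 164; K > 164, so yes, the predator persists.

The predator equation gives dP/dt > 0 only when H > 0.491/0.003 = 164.
Without the predator, H → K = 543. Since 543 > 164, the predator can invade and persist.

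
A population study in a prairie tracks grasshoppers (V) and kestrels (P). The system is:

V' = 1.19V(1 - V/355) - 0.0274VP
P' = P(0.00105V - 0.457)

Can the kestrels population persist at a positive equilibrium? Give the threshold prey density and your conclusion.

The predator equation gives dP/dt > 0 only when V > 0.457/0.00105 = 435.
Without the predator, V → K = 355. Since 355 < 435, the predator cannot invade.

Threshold V = 435; K < 435, so no, the predator goes extinct.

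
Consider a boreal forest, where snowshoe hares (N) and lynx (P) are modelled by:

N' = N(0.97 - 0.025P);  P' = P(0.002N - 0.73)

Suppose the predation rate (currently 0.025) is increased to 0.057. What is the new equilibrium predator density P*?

At the interior fixed point, setting dN/dt = 0 with N > 0 fixes P* = (prey growth rate)/(NP coefficient) — independent of the other coefficients.
With the change, P* = 0.97/0.057 = 17; it falls from 38.8.

P* ≈ 17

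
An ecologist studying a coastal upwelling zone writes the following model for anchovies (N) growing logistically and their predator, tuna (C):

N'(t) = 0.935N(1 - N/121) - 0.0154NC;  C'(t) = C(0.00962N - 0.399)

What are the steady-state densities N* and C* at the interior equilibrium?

From dC/dt = 0 with C > 0: 0.00962N* = 0.399, so N* = 41.5.
Substitute into dN/dt = 0: 0.935(1 - 41.5/121) = 0.0154C*.
The bracket is 0.657, giving C* = 0.615/0.0154 = 39.9.

N* ≈ 41.5, C* ≈ 39.9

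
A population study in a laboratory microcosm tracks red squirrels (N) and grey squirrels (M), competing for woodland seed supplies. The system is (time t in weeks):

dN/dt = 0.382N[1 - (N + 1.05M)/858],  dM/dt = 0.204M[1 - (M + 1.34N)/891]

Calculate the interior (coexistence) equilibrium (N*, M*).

Setting both brackets to zero gives the nullclines N + 1.05M = 858 and 1.34N + M = 891.
Substituting M = 891 - 1.34N into the first: N(1 - 1.05·1.34) = 858 - 1.05·891.
So N* = -77.6/-0.407 = 191, and then M* = 891 - 1.34·191 = 636.

N* ≈ 191, M* ≈ 636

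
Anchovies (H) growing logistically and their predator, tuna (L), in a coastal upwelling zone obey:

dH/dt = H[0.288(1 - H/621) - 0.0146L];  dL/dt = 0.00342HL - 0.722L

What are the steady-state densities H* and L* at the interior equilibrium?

From dL/dt = 0 with L > 0: 0.00342H* = 0.722, so H* = 211.
Substitute into dH/dt = 0: 0.288(1 - 211/621) = 0.0146L*.
The bracket is 0.66, giving L* = 0.19/0.0146 = 13.

H* ≈ 211, L* ≈ 13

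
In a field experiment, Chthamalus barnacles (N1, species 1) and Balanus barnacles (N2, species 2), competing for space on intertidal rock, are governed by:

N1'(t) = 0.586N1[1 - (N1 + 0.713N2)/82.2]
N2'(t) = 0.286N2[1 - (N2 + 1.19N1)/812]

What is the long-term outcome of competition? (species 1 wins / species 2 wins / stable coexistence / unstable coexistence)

species 2 excludes species 1

Compare the nullcline intercepts: K1/α12 = 82.2/0.713 = 115 < K2 = 812; K2/α21 = 812/1.19 = 682 > K1 = 82.2.
Since the inequalities point opposite ways, species 2 can invade but species 1 cannot.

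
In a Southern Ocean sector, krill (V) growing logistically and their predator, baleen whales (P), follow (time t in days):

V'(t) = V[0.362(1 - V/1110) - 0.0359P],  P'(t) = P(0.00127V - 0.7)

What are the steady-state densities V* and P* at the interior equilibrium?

From dP/dt = 0 with P > 0: 0.00127V* = 0.7, so V* = 551.
Substitute into dV/dt = 0: 0.362(1 - 551/1110) = 0.0359P*.
The bracket is 0.503, giving P* = 0.182/0.0359 = 5.08.

V* ≈ 551, P* ≈ 5.08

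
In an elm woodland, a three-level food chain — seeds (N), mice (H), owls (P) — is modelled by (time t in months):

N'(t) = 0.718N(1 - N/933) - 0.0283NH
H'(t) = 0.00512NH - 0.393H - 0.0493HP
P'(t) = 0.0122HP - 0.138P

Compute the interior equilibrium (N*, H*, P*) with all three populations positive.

N* ≈ 517, H* ≈ 11.3, P* ≈ 45.7

From dP/dt = 0: 0.0122H* = 0.138, so H* = 11.3.
From dN/dt = 0: 0.718(1 - N*/933) = 0.0283·11.3, giving N* = 933·(1 - 0.446) = 517.
From dH/dt = 0: 0.00512·517 - 0.393 = 0.0493P*, so P* = 2.25/0.0493 = 45.7.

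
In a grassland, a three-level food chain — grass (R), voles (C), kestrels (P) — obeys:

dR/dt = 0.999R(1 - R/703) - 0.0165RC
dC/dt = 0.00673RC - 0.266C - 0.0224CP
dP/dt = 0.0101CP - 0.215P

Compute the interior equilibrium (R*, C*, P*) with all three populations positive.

From dP/dt = 0: 0.0101C* = 0.215, so C* = 21.3.
From dR/dt = 0: 0.999(1 - R*/703) = 0.0165·21.3, giving R* = 703·(1 - 0.352) = 456.
From dC/dt = 0: 0.00673·456 - 0.266 = 0.0224P*, so P* = 2.8/0.0224 = 125.

R* ≈ 456, C* ≈ 21.3, P* ≈ 125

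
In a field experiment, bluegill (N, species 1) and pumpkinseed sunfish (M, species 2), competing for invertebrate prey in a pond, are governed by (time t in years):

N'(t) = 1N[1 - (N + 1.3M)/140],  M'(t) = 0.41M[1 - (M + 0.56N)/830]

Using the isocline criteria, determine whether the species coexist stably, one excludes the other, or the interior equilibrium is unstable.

species 2 excludes species 1

Compare the nullcline intercepts: K1/α12 = 140/1.3 = 108 < K2 = 830; K2/α21 = 830/0.56 = 1480 > K1 = 140.
Since the inequalities point opposite ways, species 2 can invade but species 1 cannot.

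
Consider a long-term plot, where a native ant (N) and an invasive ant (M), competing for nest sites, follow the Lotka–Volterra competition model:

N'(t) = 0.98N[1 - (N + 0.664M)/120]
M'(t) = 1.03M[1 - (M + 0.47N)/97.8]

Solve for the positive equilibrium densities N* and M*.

Setting both brackets to zero gives the nullclines N + 0.664M = 120 and 0.47N + M = 97.8.
Substituting M = 97.8 - 0.47N into the first: N(1 - 0.664·0.47) = 120 - 0.664·97.8.
So N* = 55.1/0.688 = 80, and then M* = 97.8 - 0.47·80 = 60.2.

N* ≈ 80, M* ≈ 60.2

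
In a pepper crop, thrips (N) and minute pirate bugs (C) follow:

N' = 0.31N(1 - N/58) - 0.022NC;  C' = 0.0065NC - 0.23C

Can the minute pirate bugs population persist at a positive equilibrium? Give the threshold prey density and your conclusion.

The predator equation gives dC/dt > 0 only when N > 0.23/0.0065 = 35.4.
Without the predator, N → K = 58. Since 58 > 35.4, the predator can invade and persist.

Threshold N = 35.4; K > 35.4, so yes, the predator persists.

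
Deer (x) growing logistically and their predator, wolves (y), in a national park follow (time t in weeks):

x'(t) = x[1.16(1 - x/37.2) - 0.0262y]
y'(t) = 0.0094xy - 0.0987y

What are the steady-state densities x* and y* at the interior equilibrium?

From dy/dt = 0 with y > 0: 0.0094x* = 0.0987, so x* = 10.5.
Substitute into dx/dt = 0: 1.16(1 - 10.5/37.2) = 0.0262y*.
The bracket is 0.718, giving y* = 0.833/0.0262 = 31.8.

x* ≈ 10.5, y* ≈ 31.8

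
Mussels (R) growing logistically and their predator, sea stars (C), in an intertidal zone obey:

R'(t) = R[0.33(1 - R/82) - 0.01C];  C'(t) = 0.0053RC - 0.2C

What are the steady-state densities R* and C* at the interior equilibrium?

From dC/dt = 0 with C > 0: 0.0053R* = 0.2, so R* = 37.7.
Substitute into dR/dt = 0: 0.33(1 - 37.7/82) = 0.01C*.
The bracket is 0.54, giving C* = 0.178/0.01 = 17.8.

R* ≈ 37.7, C* ≈ 17.8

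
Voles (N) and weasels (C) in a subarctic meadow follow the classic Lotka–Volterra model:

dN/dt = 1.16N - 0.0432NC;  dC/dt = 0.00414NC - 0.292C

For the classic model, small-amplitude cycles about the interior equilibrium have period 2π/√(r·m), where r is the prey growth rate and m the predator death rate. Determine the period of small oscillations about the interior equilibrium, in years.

Here r = 1.16 and m = 0.292, so r·m = 0.339.
ω = √0.339 = 0.582 per year, hence T = 2π/ω ≈ 10.8 years.

T ≈ 10.8 years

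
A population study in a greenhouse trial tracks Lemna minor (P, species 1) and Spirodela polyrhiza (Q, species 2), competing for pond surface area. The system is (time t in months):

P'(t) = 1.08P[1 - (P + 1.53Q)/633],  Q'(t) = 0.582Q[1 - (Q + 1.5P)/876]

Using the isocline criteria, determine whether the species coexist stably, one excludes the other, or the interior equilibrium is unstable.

unstable coexistence (outcome depends on initial conditions)

Compare the nullcline intercepts: K1/α12 = 633/1.53 = 414 < K2 = 876; K2/α21 = 876/1.5 = 584 < K1 = 633.
Since both are reversed, neither can invade when rare; the interior point is a saddle.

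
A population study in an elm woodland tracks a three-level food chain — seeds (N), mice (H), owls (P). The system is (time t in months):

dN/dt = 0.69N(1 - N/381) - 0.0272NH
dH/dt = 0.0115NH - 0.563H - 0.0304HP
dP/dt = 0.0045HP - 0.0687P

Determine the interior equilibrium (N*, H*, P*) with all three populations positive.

From dP/dt = 0: 0.0045H* = 0.0687, so H* = 15.3.
From dN/dt = 0: 0.69(1 - N*/381) = 0.0272·15.3, giving N* = 381·(1 - 0.602) = 152.
From dH/dt = 0: 0.0115·152 - 0.563 = 0.0304P*, so P* = 1.18/0.0304 = 38.9.

N* ≈ 152, H* ≈ 15.3, P* ≈ 38.9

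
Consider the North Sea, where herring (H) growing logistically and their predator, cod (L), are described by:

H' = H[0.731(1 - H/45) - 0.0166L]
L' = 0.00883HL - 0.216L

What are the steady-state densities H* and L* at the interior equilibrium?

H* ≈ 24.5, L* ≈ 20.1

From dL/dt = 0 with L > 0: 0.00883H* = 0.216, so H* = 24.5.
Substitute into dH/dt = 0: 0.731(1 - 24.5/45) = 0.0166L*.
The bracket is 0.456, giving L* = 0.334/0.0166 = 20.1.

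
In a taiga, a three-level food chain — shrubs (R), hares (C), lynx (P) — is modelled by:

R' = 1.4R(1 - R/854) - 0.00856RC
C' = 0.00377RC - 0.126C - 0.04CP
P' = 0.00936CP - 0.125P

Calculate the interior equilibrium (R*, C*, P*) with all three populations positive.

R* ≈ 784, C* ≈ 13.4, P* ≈ 70.8

From dP/dt = 0: 0.00936C* = 0.125, so C* = 13.4.
From dR/dt = 0: 1.4(1 - R*/854) = 0.00856·13.4, giving R* = 854·(1 - 0.0817) = 784.
From dC/dt = 0: 0.00377·784 - 0.126 = 0.04P*, so P* = 2.83/0.04 = 70.8.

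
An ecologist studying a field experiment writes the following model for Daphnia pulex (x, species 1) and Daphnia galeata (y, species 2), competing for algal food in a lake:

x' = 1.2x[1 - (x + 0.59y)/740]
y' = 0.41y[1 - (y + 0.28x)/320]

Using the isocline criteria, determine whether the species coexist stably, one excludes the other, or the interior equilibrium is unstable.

Compare the nullcline intercepts: K1/α12 = 740/0.59 = 1250 > K2 = 320; K2/α21 = 320/0.28 = 1140 > K1 = 740.
Since both inequalities hold, each species can invade when rare, so the interior equilibrium is stable.

stable coexistence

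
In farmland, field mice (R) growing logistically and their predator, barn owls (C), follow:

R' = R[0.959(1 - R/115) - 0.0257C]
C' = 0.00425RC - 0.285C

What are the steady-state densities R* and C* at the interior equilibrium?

From dC/dt = 0 with C > 0: 0.00425R* = 0.285, so R* = 67.1.
Substitute into dR/dt = 0: 0.959(1 - 67.1/115) = 0.0257C*.
The bracket is 0.417, giving C* = 0.4/0.0257 = 15.6.

R* ≈ 67.1, C* ≈ 15.6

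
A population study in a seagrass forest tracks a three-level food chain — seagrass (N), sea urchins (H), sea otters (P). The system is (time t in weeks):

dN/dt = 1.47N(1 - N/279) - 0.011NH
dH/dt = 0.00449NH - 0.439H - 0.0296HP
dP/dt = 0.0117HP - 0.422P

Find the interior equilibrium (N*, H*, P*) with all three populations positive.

N* ≈ 204, H* ≈ 36.1, P* ≈ 16.1

From dP/dt = 0: 0.0117H* = 0.422, so H* = 36.1.
From dN/dt = 0: 1.47(1 - N*/279) = 0.011·36.1, giving N* = 279·(1 - 0.27) = 204.
From dH/dt = 0: 0.00449·204 - 0.439 = 0.0296P*, so P* = 0.476/0.0296 = 16.1.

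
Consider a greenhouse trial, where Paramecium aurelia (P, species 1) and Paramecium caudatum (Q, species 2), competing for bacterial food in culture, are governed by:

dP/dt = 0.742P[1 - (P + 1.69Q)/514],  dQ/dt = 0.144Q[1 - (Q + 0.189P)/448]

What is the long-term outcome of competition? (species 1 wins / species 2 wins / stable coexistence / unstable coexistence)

species 2 excludes species 1

Compare the nullcline intercepts: K1/α12 = 514/1.69 = 304 < K2 = 448; K2/α21 = 448/0.189 = 2370 > K1 = 514.
Since the inequalities point opposite ways, species 2 can invade but species 1 cannot.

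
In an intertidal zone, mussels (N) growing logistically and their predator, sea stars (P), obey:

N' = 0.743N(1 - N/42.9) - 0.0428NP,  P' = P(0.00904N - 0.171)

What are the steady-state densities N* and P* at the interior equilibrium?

N* ≈ 18.9, P* ≈ 9.71

From dP/dt = 0 with P > 0: 0.00904N* = 0.171, so N* = 18.9.
Substitute into dN/dt = 0: 0.743(1 - 18.9/42.9) = 0.0428P*.
The bracket is 0.559, giving P* = 0.415/0.0428 = 9.71.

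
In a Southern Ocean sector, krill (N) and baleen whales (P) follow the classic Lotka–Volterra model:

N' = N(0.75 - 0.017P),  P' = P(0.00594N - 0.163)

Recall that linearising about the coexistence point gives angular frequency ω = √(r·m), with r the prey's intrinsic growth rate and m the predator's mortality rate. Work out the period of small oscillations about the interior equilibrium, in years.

T ≈ 18 years

Here r = 0.75 and m = 0.163, so r·m = 0.122.
ω = √0.122 = 0.35 per year, hence T = 2π/ω ≈ 18 years.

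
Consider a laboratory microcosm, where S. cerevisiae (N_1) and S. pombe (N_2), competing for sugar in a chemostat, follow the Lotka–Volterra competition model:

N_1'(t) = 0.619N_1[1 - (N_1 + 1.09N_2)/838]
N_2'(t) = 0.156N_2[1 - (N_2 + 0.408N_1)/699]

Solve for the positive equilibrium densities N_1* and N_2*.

N_1* ≈ 137, N_2* ≈ 643

Setting both brackets to zero gives the nullclines N_1 + 1.09N_2 = 838 and 0.408N_1 + N_2 = 699.
Substituting N_2 = 699 - 0.408N_1 into the first: N_1(1 - 1.09·0.408) = 838 - 1.09·699.
So N_1* = 76.1/0.555 = 137, and then N_2* = 699 - 0.408·137 = 643.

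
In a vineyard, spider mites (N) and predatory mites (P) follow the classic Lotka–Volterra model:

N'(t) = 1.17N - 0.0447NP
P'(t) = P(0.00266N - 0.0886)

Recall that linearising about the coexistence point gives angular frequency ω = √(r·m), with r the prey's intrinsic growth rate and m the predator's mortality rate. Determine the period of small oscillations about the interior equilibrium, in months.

T ≈ 19.5 months

Here r = 1.17 and m = 0.0886, so r·m = 0.104.
ω = √0.104 = 0.322 per month, hence T = 2π/ω ≈ 19.5 months.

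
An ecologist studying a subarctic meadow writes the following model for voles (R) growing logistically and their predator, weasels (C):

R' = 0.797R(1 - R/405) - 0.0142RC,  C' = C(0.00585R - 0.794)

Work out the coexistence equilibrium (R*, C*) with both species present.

From dC/dt = 0 with C > 0: 0.00585R* = 0.794, so R* = 136.
Substitute into dR/dt = 0: 0.797(1 - 136/405) = 0.0142C*.
The bracket is 0.665, giving C* = 0.53/0.0142 = 37.3.

R* ≈ 136, C* ≈ 37.3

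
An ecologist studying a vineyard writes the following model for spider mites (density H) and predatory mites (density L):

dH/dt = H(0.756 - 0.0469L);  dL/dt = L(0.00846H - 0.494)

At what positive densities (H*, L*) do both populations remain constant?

Set dL/dt = 0 with L > 0: 0.00846H - 0.494 = 0, so H* = 0.494/0.00846 = 58.4.
Set dH/dt = 0 with H > 0: 0.756 - 0.0469L = 0, so L* = 0.756/0.0469 = 16.1.

H* ≈ 58.4, L* ≈ 16.1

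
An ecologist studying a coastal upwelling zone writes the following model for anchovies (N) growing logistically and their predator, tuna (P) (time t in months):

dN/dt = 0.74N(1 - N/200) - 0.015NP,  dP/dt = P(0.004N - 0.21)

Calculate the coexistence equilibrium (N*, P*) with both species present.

N* ≈ 52.5, P* ≈ 36.4

From dP/dt = 0 with P > 0: 0.004N* = 0.21, so N* = 52.5.
Substitute into dN/dt = 0: 0.74(1 - 52.5/200) = 0.015P*.
The bracket is 0.738, giving P* = 0.546/0.015 = 36.4.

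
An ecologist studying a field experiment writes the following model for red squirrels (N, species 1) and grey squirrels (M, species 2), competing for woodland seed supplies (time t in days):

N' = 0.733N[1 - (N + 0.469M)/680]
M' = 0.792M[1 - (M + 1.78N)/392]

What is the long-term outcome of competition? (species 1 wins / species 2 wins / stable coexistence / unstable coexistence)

species 1 excludes species 2

Compare the nullcline intercepts: K1/α12 = 680/0.469 = 1450 > K2 = 392; K2/α21 = 392/1.78 = 220 < K1 = 680.
Since the inequalities point opposite ways, species 1 can invade but species 2 cannot.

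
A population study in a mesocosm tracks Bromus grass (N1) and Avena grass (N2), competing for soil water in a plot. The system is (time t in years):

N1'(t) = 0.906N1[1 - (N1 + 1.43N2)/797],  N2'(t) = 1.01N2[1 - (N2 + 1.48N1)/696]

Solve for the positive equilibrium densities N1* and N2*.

N1* ≈ 178, N2* ≈ 433

Setting both brackets to zero gives the nullclines N1 + 1.43N2 = 797 and 1.48N1 + N2 = 696.
Substituting N2 = 696 - 1.48N1 into the first: N1(1 - 1.43·1.48) = 797 - 1.43·696.
So N1* = -198/-1.12 = 178, and then N2* = 696 - 1.48·178 = 433.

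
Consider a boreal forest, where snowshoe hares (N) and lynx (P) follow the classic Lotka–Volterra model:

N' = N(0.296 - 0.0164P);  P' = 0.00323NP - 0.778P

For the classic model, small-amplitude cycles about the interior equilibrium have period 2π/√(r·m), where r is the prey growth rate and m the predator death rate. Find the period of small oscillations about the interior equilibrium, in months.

T ≈ 13.1 months

Here r = 0.296 and m = 0.778, so r·m = 0.23.
ω = √0.23 = 0.48 per month, hence T = 2π/ω ≈ 13.1 months.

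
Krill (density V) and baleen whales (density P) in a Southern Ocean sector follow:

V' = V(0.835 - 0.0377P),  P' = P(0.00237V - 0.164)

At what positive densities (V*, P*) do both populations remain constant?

Set dP/dt = 0 with P > 0: 0.00237V - 0.164 = 0, so V* = 0.164/0.00237 = 69.2.
Set dV/dt = 0 with V > 0: 0.835 - 0.0377P = 0, so P* = 0.835/0.0377 = 22.1.

V* ≈ 69.2, P* ≈ 22.1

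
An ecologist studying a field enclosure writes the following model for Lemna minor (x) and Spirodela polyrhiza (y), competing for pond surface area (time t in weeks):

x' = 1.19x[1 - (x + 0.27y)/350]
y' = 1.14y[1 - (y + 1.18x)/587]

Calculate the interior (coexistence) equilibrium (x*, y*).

Setting both brackets to zero gives the nullclines x + 0.27y = 350 and 1.18x + y = 587.
Substituting y = 587 - 1.18x into the first: x(1 - 0.27·1.18) = 350 - 0.27·587.
So x* = 192/0.681 = 281, and then y* = 587 - 1.18·281 = 255.

x* ≈ 281, y* ≈ 255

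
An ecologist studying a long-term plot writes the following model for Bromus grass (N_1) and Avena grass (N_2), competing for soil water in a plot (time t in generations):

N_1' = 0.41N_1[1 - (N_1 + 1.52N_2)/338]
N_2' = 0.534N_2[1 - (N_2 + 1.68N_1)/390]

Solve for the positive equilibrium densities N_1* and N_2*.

Setting both brackets to zero gives the nullclines N_1 + 1.52N_2 = 338 and 1.68N_1 + N_2 = 390.
Substituting N_2 = 390 - 1.68N_1 into the first: N_1(1 - 1.52·1.68) = 338 - 1.52·390.
So N_1* = -255/-1.55 = 164, and then N_2* = 390 - 1.68·164 = 114.

N_1* ≈ 164, N_2* ≈ 114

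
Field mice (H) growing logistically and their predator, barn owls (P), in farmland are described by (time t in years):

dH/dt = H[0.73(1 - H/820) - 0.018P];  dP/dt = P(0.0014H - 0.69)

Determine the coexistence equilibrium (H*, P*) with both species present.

H* ≈ 493, P* ≈ 16.2

From dP/dt = 0 with P > 0: 0.0014H* = 0.69, so H* = 493.
Substitute into dH/dt = 0: 0.73(1 - 493/820) = 0.018P*.
The bracket is 0.399, giving P* = 0.291/0.018 = 16.2.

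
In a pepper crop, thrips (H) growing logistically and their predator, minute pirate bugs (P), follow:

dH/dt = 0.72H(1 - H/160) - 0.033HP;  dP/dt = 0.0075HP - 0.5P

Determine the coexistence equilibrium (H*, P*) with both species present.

H* ≈ 66.7, P* ≈ 12.7

From dP/dt = 0 with P > 0: 0.0075H* = 0.5, so H* = 66.7.
Substitute into dH/dt = 0: 0.72(1 - 66.7/160) = 0.033P*.
The bracket is 0.583, giving P* = 0.42/0.033 = 12.7.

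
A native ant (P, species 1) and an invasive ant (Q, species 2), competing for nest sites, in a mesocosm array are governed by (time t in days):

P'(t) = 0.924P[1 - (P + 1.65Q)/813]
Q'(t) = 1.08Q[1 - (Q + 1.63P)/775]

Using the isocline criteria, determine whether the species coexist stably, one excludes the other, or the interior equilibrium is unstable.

unstable coexistence (outcome depends on initial conditions)

Compare the nullcline intercepts: K1/α12 = 813/1.65 = 493 < K2 = 775; K2/α21 = 775/1.63 = 475 < K1 = 813.
Since both are reversed, neither can invade when rare; the interior point is a saddle.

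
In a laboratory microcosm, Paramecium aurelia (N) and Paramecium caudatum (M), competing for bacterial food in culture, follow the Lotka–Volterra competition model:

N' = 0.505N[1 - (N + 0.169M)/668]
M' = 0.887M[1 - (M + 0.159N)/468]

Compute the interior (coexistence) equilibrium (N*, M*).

Setting both brackets to zero gives the nullclines N + 0.169M = 668 and 0.159N + M = 468.
Substituting M = 468 - 0.159N into the first: N(1 - 0.169·0.159) = 668 - 0.169·468.
So N* = 589/0.973 = 605, and then M* = 468 - 0.159·605 = 372.

N* ≈ 605, M* ≈ 372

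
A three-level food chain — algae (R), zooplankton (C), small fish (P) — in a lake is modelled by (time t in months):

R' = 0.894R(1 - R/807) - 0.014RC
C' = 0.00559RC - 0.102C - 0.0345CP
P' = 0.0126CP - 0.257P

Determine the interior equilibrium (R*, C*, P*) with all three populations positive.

R* ≈ 549, C* ≈ 20.4, P* ≈ 86

From dP/dt = 0: 0.0126C* = 0.257, so C* = 20.4.
From dR/dt = 0: 0.894(1 - R*/807) = 0.014·20.4, giving R* = 807·(1 - 0.319) = 549.
From dC/dt = 0: 0.00559·549 - 0.102 = 0.0345P*, so P* = 2.97/0.0345 = 86.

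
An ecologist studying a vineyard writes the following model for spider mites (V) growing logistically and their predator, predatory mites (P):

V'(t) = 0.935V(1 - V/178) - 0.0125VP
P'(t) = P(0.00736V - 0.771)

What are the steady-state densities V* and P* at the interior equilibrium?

From dP/dt = 0 with P > 0: 0.00736V* = 0.771, so V* = 105.
Substitute into dV/dt = 0: 0.935(1 - 105/178) = 0.0125P*.
The bracket is 0.411, giving P* = 0.385/0.0125 = 30.8.

V* ≈ 105, P* ≈ 30.8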